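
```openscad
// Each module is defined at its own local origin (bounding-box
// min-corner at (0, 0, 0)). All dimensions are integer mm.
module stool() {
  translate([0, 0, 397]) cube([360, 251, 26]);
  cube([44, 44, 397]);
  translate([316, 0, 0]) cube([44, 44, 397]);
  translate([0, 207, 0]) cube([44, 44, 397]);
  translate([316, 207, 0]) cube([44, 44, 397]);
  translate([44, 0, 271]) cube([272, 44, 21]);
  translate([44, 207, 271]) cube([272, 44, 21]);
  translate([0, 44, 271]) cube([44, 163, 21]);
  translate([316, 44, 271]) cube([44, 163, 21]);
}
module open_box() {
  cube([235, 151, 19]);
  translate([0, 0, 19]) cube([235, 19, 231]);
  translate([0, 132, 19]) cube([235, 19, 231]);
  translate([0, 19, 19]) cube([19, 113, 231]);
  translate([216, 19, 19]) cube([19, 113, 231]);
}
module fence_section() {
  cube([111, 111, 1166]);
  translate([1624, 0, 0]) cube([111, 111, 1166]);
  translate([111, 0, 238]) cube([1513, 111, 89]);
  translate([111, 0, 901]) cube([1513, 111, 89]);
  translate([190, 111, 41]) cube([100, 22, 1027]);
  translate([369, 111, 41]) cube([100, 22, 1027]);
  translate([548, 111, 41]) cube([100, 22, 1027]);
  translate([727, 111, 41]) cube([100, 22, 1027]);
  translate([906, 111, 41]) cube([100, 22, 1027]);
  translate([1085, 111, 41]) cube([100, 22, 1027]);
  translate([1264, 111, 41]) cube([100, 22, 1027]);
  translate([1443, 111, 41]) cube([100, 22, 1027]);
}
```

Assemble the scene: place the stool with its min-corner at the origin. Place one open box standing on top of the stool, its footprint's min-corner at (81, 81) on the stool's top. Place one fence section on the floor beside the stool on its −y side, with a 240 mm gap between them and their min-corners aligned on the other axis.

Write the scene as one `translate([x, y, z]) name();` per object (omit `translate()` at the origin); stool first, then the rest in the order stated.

stool();
translate([81, 81, 423]) open_box();
translate([0, -373, 0]) fence_section();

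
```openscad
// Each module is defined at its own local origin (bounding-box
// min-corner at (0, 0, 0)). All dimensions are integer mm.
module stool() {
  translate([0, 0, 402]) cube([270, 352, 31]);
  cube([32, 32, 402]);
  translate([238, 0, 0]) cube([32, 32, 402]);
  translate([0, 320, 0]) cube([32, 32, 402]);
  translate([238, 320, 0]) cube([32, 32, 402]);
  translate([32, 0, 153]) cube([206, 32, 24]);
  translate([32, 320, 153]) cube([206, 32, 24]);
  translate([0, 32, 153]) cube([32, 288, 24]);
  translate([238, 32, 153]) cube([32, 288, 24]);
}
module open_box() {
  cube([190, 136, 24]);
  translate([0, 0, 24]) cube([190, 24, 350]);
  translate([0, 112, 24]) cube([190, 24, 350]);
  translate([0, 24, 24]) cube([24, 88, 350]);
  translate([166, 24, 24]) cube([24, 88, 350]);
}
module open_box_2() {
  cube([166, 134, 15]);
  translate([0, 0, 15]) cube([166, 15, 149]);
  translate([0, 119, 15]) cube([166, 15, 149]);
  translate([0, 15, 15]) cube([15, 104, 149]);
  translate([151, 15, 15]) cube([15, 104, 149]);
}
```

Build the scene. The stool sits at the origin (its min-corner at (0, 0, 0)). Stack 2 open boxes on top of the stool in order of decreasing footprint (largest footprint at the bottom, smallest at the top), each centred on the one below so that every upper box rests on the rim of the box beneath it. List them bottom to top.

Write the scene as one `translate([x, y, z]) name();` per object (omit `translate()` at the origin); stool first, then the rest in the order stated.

stool();
translate([40, 108, 433]) open_box();
translate([52, 109, 807]) open_box_2();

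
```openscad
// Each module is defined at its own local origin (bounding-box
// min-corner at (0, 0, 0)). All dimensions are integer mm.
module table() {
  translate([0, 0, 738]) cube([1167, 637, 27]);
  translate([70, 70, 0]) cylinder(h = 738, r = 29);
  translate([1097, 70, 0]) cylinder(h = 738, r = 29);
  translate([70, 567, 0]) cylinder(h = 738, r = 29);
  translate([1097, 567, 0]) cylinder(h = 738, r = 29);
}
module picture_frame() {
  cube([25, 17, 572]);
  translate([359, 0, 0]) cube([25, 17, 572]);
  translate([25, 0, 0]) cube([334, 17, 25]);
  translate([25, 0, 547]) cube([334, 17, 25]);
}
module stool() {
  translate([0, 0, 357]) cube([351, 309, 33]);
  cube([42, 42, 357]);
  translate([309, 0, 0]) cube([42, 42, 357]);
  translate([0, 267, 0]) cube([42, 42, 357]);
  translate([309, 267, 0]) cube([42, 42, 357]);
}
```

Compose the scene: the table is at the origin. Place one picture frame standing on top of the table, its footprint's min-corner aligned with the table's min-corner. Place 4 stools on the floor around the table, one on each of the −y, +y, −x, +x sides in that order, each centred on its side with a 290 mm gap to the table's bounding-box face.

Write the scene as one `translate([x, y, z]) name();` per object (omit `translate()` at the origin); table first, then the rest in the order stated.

table();
translate([0, 0, 765]) picture_frame();
translate([408, -599, 0]) stool();
translate([408, 927, 0]) stool();
translate([-641, 164, 0]) stool();
translate([1457, 164, 0]) stool();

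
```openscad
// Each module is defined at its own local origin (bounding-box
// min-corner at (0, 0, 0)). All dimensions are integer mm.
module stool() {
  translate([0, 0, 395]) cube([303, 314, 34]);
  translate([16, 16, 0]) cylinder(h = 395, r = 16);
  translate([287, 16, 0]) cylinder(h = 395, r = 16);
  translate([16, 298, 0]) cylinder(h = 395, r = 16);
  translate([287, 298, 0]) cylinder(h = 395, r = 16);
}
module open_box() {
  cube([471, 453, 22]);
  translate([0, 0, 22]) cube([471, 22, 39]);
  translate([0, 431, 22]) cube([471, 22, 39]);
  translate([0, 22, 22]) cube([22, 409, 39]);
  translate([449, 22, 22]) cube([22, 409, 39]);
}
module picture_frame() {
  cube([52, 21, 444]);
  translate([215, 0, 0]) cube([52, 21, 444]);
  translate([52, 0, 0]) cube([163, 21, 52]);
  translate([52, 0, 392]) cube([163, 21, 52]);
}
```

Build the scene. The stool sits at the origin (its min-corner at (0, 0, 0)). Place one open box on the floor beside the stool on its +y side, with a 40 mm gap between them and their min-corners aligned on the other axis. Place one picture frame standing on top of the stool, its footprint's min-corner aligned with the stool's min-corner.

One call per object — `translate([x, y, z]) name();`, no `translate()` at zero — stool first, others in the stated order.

stool();
translate([0, 354, 0]) open_box();
translate([0, 0, 429]) picture_frame();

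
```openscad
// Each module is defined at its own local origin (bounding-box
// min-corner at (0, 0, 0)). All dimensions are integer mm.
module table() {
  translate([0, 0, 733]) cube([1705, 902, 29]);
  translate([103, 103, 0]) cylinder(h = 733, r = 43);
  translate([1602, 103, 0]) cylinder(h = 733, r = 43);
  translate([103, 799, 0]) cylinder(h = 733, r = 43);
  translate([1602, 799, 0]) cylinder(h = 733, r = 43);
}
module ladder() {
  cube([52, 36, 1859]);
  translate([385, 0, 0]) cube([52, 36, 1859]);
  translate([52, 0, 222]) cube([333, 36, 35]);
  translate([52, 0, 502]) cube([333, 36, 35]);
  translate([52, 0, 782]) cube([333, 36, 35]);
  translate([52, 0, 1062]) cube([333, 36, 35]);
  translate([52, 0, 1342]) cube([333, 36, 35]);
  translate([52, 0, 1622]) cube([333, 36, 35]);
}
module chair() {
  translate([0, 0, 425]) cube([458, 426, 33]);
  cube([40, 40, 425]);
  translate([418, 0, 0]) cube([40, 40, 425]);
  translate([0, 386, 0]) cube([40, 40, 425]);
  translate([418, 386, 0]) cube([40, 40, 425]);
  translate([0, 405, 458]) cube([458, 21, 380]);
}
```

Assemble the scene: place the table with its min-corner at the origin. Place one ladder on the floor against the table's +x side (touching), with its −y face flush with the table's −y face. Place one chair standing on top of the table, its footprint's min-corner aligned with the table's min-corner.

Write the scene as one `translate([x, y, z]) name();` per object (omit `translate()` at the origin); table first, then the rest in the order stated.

table();
translate([1705, 0, 0]) ladder();
translate([0, 0, 762]) chair();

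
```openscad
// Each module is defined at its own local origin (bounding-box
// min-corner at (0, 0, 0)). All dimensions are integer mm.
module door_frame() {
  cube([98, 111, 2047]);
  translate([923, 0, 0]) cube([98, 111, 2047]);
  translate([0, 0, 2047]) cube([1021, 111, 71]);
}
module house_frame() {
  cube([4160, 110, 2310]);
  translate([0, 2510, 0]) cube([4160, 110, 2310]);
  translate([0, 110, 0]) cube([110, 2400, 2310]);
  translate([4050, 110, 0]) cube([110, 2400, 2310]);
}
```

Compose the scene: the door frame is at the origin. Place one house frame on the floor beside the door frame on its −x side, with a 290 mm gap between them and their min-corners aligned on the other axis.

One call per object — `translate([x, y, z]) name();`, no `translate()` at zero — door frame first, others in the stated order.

door_frame();
translate([-4450, 0, 0]) house_frame();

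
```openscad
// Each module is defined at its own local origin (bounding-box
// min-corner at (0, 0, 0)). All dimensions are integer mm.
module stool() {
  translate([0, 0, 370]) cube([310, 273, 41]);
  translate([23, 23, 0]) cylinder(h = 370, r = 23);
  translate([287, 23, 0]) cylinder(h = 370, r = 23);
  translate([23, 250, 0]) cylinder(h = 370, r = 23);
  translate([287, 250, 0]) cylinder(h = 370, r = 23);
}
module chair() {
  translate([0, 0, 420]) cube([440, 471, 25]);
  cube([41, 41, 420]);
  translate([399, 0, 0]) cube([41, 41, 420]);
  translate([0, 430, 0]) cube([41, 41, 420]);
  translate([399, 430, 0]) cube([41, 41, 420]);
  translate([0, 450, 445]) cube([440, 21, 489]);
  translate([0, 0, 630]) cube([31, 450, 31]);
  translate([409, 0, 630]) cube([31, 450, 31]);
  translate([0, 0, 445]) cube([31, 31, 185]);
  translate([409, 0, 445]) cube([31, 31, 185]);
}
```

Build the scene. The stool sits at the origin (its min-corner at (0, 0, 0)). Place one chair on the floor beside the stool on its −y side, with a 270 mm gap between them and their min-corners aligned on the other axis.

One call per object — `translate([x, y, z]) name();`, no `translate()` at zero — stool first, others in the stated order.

stool();
translate([0, -741, 0]) chair();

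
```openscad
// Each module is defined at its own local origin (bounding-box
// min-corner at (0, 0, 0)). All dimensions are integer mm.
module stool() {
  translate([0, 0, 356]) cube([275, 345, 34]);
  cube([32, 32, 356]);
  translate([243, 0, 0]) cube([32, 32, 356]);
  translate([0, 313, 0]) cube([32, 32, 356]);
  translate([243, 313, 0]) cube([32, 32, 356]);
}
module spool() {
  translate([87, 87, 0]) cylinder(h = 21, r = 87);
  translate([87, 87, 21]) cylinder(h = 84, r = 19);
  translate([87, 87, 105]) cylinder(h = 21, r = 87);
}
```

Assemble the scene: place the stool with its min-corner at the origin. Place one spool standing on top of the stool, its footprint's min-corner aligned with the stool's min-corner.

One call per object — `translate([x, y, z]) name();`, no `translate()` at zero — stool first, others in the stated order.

stool();
translate([0, 0, 390]) spool();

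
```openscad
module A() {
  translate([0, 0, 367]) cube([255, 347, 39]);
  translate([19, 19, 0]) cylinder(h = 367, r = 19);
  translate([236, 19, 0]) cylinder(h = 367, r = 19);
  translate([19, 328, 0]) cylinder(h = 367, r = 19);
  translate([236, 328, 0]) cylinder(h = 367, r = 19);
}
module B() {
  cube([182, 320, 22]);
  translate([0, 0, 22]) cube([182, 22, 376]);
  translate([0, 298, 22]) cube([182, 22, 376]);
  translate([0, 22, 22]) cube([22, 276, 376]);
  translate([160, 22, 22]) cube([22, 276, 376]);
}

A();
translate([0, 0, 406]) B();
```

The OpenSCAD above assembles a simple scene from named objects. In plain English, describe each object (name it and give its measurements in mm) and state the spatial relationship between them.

A is a simple wooden stool: a rectangular seat 255 mm (x) by 347 mm (y), 39 mm thick, top face at z = 406 mm, on four round legs, each 38 mm in diameter. The legs rest on z = 0, each leg's axis is inset half a diameter from the nearest pair of seat edges (so the leg's bounding box is flush with the corner).

B is an open storage box with external size 182×320×398 mm and wall thickness 22 mm (the base is also 22 mm thick). The base covers the whole footprint; the four walls stand on the base, with the y-facing walls full-width and the x-facing walls fitting between their inner faces.

The open box is on top of the stool.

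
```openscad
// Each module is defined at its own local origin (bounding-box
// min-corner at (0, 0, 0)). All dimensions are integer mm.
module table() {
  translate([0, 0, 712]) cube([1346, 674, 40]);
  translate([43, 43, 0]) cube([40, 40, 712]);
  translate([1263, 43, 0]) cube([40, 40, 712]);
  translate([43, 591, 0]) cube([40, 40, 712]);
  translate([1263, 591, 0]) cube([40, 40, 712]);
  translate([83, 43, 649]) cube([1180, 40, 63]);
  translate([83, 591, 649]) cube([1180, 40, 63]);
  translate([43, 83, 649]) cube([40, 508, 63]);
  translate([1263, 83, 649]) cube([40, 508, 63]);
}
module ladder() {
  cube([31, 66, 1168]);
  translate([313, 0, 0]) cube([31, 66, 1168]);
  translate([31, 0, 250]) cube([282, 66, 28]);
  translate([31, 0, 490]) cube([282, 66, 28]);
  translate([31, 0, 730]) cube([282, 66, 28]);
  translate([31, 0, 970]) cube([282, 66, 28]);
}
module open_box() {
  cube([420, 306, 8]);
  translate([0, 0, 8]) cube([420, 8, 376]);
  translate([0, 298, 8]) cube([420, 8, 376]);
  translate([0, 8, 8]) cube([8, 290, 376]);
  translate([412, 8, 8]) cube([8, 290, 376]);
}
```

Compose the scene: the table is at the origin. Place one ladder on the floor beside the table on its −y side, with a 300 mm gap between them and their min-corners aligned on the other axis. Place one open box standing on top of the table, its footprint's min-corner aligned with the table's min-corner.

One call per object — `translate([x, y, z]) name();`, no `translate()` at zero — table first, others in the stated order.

table();
translate([0, -366, 0]) ladder();
translate([0, 0, 752]) open_box();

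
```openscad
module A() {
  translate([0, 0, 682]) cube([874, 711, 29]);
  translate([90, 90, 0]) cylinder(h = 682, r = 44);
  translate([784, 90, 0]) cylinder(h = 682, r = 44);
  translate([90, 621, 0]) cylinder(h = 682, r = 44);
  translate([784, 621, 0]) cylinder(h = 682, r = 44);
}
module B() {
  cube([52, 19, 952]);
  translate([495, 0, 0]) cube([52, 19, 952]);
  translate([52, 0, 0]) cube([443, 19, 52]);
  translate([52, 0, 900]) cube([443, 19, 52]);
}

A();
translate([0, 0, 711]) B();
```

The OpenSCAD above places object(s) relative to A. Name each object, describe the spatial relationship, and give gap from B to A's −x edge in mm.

A is a table. B is a picture frame. The picture frame is on top of the table. The gap from the picture frame to the table's −x edge is 0 mm.

The picture frame's min-x is at 0; the table's min-x is 0; gap = 0 mm.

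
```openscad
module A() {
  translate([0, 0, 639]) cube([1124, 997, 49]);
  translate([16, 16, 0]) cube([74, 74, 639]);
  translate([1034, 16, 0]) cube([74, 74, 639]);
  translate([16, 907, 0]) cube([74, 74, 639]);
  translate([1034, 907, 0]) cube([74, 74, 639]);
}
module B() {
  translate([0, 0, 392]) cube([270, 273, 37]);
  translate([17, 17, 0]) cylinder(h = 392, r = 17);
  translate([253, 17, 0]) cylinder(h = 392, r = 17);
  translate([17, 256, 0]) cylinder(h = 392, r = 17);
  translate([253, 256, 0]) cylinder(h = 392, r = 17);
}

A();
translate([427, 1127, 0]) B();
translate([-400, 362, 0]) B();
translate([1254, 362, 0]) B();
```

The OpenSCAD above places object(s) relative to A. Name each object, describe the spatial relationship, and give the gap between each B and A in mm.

Each stool's nearest face is 130 mm from the table's bounding box.

A is a table. B is a stool. Three stools sit around the table at the +y, −x, +x sides. The gap between each stool and the table is 130 mm.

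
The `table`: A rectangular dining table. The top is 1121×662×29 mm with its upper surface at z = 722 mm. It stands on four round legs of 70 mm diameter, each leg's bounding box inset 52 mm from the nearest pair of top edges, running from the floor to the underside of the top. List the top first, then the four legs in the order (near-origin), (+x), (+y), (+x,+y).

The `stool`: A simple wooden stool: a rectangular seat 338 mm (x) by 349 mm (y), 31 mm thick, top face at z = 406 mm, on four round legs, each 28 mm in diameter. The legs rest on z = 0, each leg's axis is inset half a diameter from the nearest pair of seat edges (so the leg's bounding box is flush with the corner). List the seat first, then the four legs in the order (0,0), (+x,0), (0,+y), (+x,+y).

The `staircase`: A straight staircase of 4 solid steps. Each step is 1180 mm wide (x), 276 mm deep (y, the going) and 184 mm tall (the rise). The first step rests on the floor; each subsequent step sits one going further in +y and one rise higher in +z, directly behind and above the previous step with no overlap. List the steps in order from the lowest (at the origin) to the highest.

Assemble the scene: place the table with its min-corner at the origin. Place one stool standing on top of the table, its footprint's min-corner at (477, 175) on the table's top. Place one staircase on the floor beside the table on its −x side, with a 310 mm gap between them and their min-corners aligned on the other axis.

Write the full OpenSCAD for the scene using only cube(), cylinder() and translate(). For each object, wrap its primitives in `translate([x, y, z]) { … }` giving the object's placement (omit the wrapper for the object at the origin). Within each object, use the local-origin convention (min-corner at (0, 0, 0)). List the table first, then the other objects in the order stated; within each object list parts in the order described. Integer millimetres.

translate([0, 0, 693]) cube([1121, 662, 29]);
translate([87, 87, 0]) cylinder(h = 693, r = 35);
translate([1034, 87, 0]) cylinder(h = 693, r = 35);
translate([87, 575, 0]) cylinder(h = 693, r = 35);
translate([1034, 575, 0]) cylinder(h = 693, r = 35);
translate([477, 175, 722]) {
  translate([0, 0, 375]) cube([338, 349, 31]);
  translate([14, 14, 0]) cylinder(h = 375, r = 14);
  translate([324, 14, 0]) cylinder(h = 375, r = 14);
  translate([14, 335, 0]) cylinder(h = 375, r = 14);
  translate([324, 335, 0]) cylinder(h = 375, r = 14);
}
translate([-1490, 0, 0]) {
  cube([1180, 276, 184]);
  translate([0, 276, 184]) cube([1180, 276, 184]);
  translate([0, 552, 368]) cube([1180, 276, 184]);
  translate([0, 828, 552]) cube([1180, 276, 184]);
}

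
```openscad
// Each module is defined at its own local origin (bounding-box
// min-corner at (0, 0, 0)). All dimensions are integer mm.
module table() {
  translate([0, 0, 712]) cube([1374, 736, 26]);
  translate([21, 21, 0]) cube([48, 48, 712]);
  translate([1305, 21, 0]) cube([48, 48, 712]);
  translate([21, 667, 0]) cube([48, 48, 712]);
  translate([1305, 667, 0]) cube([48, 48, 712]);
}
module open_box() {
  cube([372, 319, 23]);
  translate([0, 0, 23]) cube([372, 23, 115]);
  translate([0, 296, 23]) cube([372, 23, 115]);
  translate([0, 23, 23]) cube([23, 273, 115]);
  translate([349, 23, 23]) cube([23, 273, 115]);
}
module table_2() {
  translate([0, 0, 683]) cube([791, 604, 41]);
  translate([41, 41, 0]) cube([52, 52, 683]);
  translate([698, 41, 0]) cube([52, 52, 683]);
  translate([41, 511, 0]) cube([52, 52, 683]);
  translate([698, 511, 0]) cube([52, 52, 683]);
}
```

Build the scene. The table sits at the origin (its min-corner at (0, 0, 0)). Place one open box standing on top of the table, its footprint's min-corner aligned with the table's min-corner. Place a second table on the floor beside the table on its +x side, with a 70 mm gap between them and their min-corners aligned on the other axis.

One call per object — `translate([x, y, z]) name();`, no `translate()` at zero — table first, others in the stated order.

table();
translate([0, 0, 738]) open_box();
translate([1444, 0, 0]) table_2();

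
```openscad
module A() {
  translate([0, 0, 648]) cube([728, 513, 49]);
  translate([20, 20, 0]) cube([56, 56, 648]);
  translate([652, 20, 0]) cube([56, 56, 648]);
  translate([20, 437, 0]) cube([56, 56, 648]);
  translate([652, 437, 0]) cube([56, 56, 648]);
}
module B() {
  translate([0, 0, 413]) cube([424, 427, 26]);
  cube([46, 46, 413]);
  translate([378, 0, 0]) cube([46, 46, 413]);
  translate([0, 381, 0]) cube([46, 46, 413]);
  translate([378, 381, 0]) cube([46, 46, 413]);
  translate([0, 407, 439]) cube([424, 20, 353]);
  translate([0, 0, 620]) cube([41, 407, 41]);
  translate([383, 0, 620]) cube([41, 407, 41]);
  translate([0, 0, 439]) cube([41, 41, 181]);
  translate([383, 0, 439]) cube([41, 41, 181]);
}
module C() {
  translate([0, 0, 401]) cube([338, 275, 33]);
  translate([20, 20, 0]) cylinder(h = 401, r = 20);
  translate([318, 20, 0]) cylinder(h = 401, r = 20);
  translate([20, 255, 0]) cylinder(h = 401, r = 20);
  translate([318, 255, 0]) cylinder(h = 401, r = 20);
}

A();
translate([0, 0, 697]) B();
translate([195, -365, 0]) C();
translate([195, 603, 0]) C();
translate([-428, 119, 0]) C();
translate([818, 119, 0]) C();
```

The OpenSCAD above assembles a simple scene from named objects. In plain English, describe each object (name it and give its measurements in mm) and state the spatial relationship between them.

A is a rectangular dining table. The top is 728×513×49 mm with its upper surface at z = 697 mm. It stands on four 56×56 mm square legs, each inset 20 mm from the nearest pair of top edges, running from the floor to the underside of the top.

B is a chair: 424×427 mm seat, 26 mm thick, top at z = 439 mm, on four 46 mm square corner legs flush with the seat edges. A 20 mm thick backrest slab spans the full seat width, extending 353 mm above the seat top, its back face flush with the seat's +y edge. Two armrests of 41×41 mm section run along each side from the seat's front edge to the front of the backrest, top faces 222 mm above the seat top and outer faces flush with the seat's x-edges; a 41×41 mm post under the front of each armrest stands on the seat at the front corner.

C is a four-legged stool. The seat is 338×275 mm, 33 mm thick, top at z = 434 mm. It stands on four round legs, each 40 mm in diameter, from z = 0 to the seat underside, each leg's axis is inset half a diameter from the nearest pair of seat edges (so the leg's bounding box is flush with the corner).

The chair is on top of the table. Four stools sit around the table at the −y, +y, −x, +x sides.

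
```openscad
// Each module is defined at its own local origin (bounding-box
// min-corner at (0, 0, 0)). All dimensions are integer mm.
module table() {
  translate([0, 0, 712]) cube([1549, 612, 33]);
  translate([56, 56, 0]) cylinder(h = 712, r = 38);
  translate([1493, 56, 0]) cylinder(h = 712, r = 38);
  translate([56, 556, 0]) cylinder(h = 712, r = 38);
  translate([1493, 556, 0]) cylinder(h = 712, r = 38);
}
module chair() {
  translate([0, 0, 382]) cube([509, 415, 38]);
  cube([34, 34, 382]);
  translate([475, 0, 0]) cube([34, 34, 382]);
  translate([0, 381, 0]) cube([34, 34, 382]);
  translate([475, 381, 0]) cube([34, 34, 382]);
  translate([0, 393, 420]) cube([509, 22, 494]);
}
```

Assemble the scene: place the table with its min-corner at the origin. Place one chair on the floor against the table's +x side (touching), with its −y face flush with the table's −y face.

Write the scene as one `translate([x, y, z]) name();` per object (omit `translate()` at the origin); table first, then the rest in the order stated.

table();
translate([1549, 0, 0]) chair();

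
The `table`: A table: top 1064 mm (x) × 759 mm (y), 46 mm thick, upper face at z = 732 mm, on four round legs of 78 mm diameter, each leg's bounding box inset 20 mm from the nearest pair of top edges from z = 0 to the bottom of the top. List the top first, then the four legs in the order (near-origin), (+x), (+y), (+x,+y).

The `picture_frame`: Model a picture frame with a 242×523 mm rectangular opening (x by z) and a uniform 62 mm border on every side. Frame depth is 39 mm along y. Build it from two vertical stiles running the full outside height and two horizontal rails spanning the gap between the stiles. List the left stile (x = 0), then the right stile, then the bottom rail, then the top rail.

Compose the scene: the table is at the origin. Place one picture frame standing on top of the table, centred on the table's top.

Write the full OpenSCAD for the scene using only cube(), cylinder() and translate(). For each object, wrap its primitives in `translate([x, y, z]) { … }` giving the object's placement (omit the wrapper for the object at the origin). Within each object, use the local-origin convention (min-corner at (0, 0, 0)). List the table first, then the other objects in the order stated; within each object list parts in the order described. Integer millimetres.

translate([0, 0, 686]) cube([1064, 759, 46]);
translate([59, 59, 0]) cylinder(h = 686, r = 39);
translate([1005, 59, 0]) cylinder(h = 686, r = 39);
translate([59, 700, 0]) cylinder(h = 686, r = 39);
translate([1005, 700, 0]) cylinder(h = 686, r = 39);
translate([349, 360, 732]) {
  cube([62, 39, 647]);
  translate([304, 0, 0]) cube([62, 39, 647]);
  translate([62, 0, 0]) cube([242, 39, 62]);
  translate([62, 0, 585]) cube([242, 39, 62]);
}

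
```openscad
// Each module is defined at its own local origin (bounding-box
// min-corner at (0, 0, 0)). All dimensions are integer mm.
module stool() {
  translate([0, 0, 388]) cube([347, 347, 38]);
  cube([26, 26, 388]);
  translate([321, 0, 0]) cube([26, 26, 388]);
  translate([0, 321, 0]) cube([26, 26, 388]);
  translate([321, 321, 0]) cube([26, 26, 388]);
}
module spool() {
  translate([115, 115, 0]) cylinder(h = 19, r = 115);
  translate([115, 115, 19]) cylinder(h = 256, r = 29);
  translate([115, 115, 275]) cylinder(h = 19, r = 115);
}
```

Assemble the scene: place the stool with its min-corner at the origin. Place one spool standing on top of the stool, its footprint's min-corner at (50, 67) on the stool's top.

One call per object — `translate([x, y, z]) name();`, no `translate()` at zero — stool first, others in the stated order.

stool();
translate([50, 67, 426]) spool();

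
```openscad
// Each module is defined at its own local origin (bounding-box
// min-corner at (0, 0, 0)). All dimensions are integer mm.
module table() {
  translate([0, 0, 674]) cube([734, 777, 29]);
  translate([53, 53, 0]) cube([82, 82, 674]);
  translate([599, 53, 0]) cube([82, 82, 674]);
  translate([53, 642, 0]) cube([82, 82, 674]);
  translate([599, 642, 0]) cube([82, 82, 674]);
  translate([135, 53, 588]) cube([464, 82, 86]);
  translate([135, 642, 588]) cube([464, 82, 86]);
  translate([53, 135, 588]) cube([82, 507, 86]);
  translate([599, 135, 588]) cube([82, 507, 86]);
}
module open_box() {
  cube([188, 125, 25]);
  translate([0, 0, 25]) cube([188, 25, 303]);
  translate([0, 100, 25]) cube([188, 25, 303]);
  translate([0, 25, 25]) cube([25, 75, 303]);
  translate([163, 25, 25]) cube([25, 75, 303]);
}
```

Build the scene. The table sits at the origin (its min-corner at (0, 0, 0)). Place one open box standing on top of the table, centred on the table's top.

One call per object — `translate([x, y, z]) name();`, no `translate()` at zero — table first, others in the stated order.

table();
translate([273, 326, 703]) open_box();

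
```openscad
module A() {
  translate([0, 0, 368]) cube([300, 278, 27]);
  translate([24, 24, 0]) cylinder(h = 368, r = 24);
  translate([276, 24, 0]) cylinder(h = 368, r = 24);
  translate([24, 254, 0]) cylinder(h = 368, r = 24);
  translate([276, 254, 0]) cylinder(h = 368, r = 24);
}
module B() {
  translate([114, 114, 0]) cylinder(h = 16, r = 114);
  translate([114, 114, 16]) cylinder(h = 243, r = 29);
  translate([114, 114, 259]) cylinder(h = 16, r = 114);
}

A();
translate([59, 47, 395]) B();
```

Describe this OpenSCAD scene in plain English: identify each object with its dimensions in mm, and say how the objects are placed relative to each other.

A is a four-legged stool. The seat is 300×278 mm, 27 mm thick, top at z = 395 mm. It stands on four round legs, each 48 mm in diameter, from z = 0 to the seat underside, each leg's axis is inset half a diameter from the nearest pair of seat edges (so the leg's bounding box is flush with the corner).

B is a spool: two coaxial disc flanges of radius 114 mm and thickness 16 mm, joined by a core cylinder of radius 29 mm and height 243 mm. The lower flange rests on z = 0 and the three cylinders share a vertical axis.

The spool is on top of the stool.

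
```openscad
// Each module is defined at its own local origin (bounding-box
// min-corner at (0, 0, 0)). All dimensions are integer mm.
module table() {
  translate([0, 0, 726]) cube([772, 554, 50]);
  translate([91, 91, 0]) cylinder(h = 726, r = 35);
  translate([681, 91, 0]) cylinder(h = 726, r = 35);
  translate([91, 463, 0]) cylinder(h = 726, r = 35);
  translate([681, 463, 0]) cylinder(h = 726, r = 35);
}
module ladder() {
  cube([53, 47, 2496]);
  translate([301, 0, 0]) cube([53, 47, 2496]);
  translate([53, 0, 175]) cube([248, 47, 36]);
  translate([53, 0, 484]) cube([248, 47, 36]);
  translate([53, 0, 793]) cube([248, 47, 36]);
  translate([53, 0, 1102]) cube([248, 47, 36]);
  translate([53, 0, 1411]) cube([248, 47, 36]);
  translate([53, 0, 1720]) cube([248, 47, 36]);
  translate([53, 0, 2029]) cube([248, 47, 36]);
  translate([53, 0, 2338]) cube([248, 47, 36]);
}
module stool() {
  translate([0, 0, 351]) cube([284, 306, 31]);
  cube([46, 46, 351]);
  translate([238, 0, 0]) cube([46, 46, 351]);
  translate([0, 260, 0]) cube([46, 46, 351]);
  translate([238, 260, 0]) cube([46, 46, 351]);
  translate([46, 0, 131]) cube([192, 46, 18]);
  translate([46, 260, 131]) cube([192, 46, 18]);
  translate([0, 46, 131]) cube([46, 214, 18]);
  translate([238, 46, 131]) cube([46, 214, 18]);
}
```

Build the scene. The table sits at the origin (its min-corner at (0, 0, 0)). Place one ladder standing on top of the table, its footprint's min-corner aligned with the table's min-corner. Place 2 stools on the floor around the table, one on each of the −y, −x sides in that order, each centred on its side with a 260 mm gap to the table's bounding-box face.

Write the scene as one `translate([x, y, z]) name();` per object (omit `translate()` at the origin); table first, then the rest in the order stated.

table();
translate([0, 0, 776]) ladder();
translate([244, -566, 0]) stool();
translate([-544, 124, 0]) stool();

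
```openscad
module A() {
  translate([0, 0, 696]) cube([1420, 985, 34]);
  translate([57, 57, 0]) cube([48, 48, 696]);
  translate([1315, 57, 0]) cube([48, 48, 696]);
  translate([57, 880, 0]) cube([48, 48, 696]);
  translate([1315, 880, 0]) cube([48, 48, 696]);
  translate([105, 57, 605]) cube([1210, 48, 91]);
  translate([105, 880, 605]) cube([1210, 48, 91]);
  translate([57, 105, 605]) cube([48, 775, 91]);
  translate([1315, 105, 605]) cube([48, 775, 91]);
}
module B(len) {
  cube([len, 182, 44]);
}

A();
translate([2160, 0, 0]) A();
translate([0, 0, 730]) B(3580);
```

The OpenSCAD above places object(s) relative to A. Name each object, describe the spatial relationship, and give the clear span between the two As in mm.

Second table starts at x = 2160; first ends at x = 1420; clear span = 2160 − 1420 = 740 mm.

A is a table. B is a beam. A beam spans the tops of two tables. The clear span between the two tables is 740 mm.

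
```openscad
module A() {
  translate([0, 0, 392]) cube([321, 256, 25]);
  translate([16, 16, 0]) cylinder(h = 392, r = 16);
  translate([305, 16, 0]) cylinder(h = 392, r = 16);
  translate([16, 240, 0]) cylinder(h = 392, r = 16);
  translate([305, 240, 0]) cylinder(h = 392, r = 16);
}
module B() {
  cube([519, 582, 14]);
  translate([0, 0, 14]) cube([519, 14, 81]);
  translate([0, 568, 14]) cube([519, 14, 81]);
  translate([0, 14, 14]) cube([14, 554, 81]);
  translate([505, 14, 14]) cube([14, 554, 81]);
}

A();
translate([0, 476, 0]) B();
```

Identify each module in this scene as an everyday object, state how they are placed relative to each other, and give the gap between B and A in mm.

A is a stool. B is an open box. The open box is on the floor beside the stool on its +y side. The gap between the open box and the stool is 220 mm.

The open box's nearest face is 220 mm from the stool's +y face.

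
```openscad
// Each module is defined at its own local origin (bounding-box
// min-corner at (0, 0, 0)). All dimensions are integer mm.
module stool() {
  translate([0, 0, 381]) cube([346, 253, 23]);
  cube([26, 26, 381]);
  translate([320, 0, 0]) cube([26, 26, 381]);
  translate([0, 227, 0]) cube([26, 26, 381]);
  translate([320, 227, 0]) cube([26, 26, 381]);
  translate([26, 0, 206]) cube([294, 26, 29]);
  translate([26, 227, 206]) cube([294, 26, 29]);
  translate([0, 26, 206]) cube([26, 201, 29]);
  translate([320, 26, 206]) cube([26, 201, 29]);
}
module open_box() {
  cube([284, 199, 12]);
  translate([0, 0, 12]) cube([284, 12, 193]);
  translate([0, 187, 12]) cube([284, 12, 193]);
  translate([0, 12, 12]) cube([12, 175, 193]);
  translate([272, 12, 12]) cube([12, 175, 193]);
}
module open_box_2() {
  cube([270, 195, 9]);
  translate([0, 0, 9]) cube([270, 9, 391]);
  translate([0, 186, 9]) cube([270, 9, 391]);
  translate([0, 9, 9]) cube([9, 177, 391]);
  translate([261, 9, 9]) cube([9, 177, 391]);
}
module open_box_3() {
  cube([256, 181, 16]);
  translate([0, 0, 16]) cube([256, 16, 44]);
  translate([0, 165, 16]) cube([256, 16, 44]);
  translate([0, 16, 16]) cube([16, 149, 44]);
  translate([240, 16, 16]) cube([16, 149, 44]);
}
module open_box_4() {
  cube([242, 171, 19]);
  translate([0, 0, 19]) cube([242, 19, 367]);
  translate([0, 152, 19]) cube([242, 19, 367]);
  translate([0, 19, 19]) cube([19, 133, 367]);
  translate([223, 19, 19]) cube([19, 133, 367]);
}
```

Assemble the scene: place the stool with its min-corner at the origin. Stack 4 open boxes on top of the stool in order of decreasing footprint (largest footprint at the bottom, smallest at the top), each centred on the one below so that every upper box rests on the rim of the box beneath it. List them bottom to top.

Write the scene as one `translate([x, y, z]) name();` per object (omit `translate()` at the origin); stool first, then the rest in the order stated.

stool();
translate([31, 27, 404]) open_box();
translate([38, 29, 609]) open_box_2();
translate([45, 36, 1009]) open_box_3();
translate([52, 41, 1069]) open_box_4();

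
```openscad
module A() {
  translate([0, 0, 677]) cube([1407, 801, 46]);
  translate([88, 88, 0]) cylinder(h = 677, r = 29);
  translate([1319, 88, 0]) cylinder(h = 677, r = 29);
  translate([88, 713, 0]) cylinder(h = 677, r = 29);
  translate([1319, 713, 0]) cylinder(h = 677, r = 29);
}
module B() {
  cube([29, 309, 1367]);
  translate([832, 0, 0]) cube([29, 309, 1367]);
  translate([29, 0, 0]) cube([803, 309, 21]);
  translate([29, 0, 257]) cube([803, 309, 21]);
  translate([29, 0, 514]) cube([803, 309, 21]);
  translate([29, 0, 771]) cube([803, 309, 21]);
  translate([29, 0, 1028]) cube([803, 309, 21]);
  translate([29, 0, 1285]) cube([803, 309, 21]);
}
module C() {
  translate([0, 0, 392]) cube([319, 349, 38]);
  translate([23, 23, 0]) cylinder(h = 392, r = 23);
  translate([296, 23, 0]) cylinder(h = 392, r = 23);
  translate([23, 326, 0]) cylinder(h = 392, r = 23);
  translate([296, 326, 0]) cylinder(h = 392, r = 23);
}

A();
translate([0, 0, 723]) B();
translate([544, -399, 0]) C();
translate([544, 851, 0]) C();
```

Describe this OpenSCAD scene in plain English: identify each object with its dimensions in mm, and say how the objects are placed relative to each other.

A is a rectangular dining table. The top is 1407×801×46 mm with its upper surface at z = 723 mm. It stands on four round legs of 58 mm diameter, each leg's bounding box inset 59 mm from the nearest pair of top edges, running from the floor to the underside of the top.

B is a bookshelf 861 mm wide overall, 309 mm deep and 1367 mm tall. The two sides are 29 mm thick vertical panels. 6 horizontal shelves of 21 mm thickness span between the inner faces of the sides; the lowest shelf sits on the floor and shelves are stacked with a clear vertical gap of 236 mm between each pair.

C is a simple wooden stool: a rectangular seat 319 mm (x) by 349 mm (y), 38 mm thick, top face at z = 430 mm, on four round legs, each 46 mm in diameter. The legs rest on z = 0, each leg's axis is inset half a diameter from the nearest pair of seat edges (so the leg's bounding box is flush with the corner).

The bookshelf is on top of the table. Two stools sit around the table at the −y, +y sides.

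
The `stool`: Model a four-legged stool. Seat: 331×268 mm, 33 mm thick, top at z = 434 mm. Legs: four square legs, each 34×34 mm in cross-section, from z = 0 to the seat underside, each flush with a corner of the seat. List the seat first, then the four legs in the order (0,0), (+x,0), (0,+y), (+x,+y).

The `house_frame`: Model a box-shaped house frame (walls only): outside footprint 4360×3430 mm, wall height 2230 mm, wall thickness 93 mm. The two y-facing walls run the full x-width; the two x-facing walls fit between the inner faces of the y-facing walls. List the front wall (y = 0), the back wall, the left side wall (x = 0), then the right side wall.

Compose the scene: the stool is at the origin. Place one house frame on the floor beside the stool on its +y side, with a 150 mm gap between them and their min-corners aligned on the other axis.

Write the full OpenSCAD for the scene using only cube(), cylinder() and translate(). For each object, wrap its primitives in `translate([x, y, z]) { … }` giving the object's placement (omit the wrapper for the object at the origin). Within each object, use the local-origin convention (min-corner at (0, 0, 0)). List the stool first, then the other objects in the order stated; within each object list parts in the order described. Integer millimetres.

translate([0, 0, 401]) cube([331, 268, 33]);
cube([34, 34, 401]);
translate([297, 0, 0]) cube([34, 34, 401]);
translate([0, 234, 0]) cube([34, 34, 401]);
translate([297, 234, 0]) cube([34, 34, 401]);
translate([0, 418, 0]) {
  cube([4360, 93, 2230]);
  translate([0, 3337, 0]) cube([4360, 93, 2230]);
  translate([0, 93, 0]) cube([93, 3244, 2230]);
  translate([4267, 93, 0]) cube([93, 3244, 2230]);
}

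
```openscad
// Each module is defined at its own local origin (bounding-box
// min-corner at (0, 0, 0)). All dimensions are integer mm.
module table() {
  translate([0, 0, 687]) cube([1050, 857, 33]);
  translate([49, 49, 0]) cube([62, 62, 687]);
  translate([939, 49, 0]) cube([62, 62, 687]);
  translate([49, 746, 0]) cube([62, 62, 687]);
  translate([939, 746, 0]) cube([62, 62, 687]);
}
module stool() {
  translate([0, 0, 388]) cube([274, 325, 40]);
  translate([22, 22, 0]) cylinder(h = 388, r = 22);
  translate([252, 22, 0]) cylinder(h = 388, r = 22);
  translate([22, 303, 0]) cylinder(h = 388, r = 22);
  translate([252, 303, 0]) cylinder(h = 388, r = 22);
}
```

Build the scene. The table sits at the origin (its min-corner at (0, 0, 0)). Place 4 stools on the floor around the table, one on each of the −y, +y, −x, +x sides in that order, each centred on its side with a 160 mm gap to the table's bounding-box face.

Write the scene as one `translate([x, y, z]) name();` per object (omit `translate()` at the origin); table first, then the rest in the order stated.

table();
translate([388, -485, 0]) stool();
translate([388, 1017, 0]) stool();
translate([-434, 266, 0]) stool();
translate([1210, 266, 0]) stool();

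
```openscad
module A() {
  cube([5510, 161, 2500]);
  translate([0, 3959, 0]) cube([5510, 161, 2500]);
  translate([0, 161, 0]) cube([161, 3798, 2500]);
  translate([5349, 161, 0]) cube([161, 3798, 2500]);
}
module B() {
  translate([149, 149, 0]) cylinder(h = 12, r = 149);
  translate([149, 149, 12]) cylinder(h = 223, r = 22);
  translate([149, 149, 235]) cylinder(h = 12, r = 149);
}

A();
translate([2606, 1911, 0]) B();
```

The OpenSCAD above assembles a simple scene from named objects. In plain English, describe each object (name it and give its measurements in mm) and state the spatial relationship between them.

A is a box-shaped house frame (walls only): outside footprint 5510×4120 mm, wall height 2500 mm, wall thickness 161 mm. The two y-facing walls run the full x-width; the two x-facing walls fit between the inner faces of the y-facing walls.

B is a spool: two coaxial disc flanges of radius 149 mm and thickness 12 mm, joined by a core cylinder of radius 22 mm and height 223 mm. The lower flange rests on z = 0 and the three cylinders share a vertical axis.

The spool sits inside the house frame, centred.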